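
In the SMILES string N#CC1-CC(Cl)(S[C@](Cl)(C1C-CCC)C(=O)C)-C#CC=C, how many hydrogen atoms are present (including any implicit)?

Hydrogens are implicit in SMILES; fill each atom to its normal valence:
  6 × C: no H
  5 × C: 2 H each → 10
  3 × C: 1 H each → 3
  2 × C: 3 H each → 6
  2 × Cl: no H
  1 × N: no H
  1 × O: no H
  1 × S: no H
  Total hydrogens = 19.

19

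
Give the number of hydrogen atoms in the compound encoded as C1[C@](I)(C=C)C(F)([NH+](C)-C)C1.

Hydrogens are implicit in SMILES; fill each atom to its normal valence:
  3 × C: 2 H each → 6
  2 × C: 3 H each → 6
  2 × C: no H
  1 × C: 1 H
  1 × F: no H
  1 × I: no H
  1 × N (charge +1): 1 H
  Total hydrogens = 14.

14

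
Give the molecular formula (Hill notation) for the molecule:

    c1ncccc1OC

C6H7NO

Heavy atoms from the SMILES: 6 C, 1 N, 1 O.
Implicit hydrogens by atom environment:
  4 × C (aromatic): 1 H each → 4
  1 × C: 3 H
  1 × C (aromatic): no H
  1 × N (aromatic): no H
  1 × O: no H
  Total hydrogens = 7.
Molecular formula: C6H7NO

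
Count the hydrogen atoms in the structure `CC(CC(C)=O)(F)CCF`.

12

Hydrogens are implicit in SMILES; fill each atom to its normal valence:
  3 × C: 2 H each → 6
  2 × C: 3 H each → 6
  2 × C: no H
  2 × F: no H
  1 × O: no H
  Total hydrogens = 12.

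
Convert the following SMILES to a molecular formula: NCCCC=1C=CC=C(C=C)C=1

C11H15N

Heavy atoms from the SMILES: 11 C, 1 N.
Implicit hydrogens by atom environment:
  4 × C: 2 H each → 8
  4 × C (aromatic): 1 H each → 4
  2 × C (aromatic): no H
  1 × C: 1 H
  1 × N: 2 H
  Total hydrogens = 15.
Molecular formula: C11H15N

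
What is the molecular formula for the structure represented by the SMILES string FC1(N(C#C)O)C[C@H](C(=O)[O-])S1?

C6H5FNO3S-

Heavy atoms from the SMILES: 6 C, 1 F, 1 N, 3 O, 1 S.
Implicit hydrogens by atom environment:
  3 × C: no H
  2 × C: 1 H each → 2
  1 × C: 2 H
  1 × F: no H
  1 × N: no H
  1 × O: 1 H
  1 × O: no H
  1 × O (charge -1): no H
  1 × S: no H
  Total hydrogens = 5.
Net charge -1.
Molecular formula: C6H5FNO3S-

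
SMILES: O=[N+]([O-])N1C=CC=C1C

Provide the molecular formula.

C5H6N2O2

Heavy atoms from the SMILES: 5 C, 2 N, 2 O.
Implicit hydrogens by atom environment:
  3 × C (aromatic): 1 H each → 3
  1 × C: 3 H
  1 × C (aromatic): no H
  1 × N (aromatic): no H
  1 × N (charge +1): no H
  1 × O: no H
  1 × O (charge -1): no H
  Total hydrogens = 6.
Molecular formula: C5H6N2O2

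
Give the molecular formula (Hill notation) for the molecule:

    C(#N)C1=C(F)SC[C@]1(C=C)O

Heavy atoms from the SMILES: 7 C, 1 F, 1 N, 1 O, 1 S.
Implicit hydrogens by atom environment:
  4 × C: no H
  2 × C: 2 H each → 4
  1 × C: 1 H
  1 × F: no H
  1 × N: no H
  1 × O: 1 H
  1 × S: no H
  Total hydrogens = 6.
Molecular formula: C7H6FNOS

C7H6FNOS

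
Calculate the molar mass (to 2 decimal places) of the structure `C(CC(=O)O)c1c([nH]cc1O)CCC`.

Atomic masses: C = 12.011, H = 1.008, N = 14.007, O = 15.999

Molecular formula: C10H15NO3.
M = 10×12.011 + 15×1.008 + 1×14.007 + 3×15.999 = 197.23 g/mol.

197.23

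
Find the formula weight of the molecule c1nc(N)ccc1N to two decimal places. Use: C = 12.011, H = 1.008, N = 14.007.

Molecular formula: C5H7N3.
M = 5×12.011 + 7×1.008 + 3×14.007 = 109.13 g/mol.

109.13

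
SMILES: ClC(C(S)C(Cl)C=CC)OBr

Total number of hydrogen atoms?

9

Hydrogens are implicit in SMILES; fill each atom to its normal valence:
  5 × C: 1 H each → 5
  2 × Cl: no H
  1 × Br: no H
  1 × C: 3 H
  1 × O: no H
  1 × S: 1 H
  Total hydrogens = 9.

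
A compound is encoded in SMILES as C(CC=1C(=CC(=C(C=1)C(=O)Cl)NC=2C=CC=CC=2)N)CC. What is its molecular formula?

C17H19ClN2O

Heavy atoms from the SMILES: 17 C, 1 Cl, 2 N, 1 O.
Implicit hydrogens by atom environment:
  7 × C (aromatic): 1 H each → 7
  5 × C (aromatic): no H
  3 × C: 2 H each → 6
  1 × C: 3 H
  1 × C: no H
  1 × Cl: no H
  1 × N: 2 H
  1 × N: 1 H
  1 × O: no H
  Total hydrogens = 19.
Molecular formula: C17H19ClN2O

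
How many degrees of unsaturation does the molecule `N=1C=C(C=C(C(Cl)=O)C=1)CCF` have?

Molecular formula from the SMILES: C8H7ClFNO.
DoU = (2C + 2 + N − H − X)/2 = (2·8 + 2 + 1 − 7 − 2)/2 = 10/2 = 5.
(Structurally: 1 ring(s) + 4 π bond(s) = 5.)

5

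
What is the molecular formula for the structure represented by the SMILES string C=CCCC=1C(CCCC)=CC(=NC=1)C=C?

Heavy atoms from the SMILES: 15 C, 1 N.
Implicit hydrogens by atom environment:
  7 × C: 2 H each → 14
  3 × C (aromatic): no H
  2 × C (aromatic): 1 H each → 2
  2 × C: 1 H each → 2
  1 × C: 3 H
  1 × N (aromatic): no H
  Total hydrogens = 21.
Molecular formula: C15H21N

C15H21N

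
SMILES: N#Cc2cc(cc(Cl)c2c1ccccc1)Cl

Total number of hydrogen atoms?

Hydrogens are implicit in SMILES; fill each atom to its normal valence:
  7 × C (aromatic): 1 H each → 7
  5 × C (aromatic): no H
  2 × Cl: no H
  1 × C: no H
  1 × N: no H
  Total hydrogens = 7.

7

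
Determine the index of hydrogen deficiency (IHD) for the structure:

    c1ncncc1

Molecular formula from the SMILES: C4H4N2.
DoU = (2C + 2 + N − H − X)/2 = (2·4 + 2 + 2 − 4 − 0)/2 = 8/2 = 4.
(Structurally: 1 ring(s) + 3 π bond(s) = 4.)

4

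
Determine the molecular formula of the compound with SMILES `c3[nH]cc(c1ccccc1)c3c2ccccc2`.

Heavy atoms from the SMILES: 16 C, 1 N.
Implicit hydrogens by atom environment:
  12 × C (aromatic): 1 H each → 12
  4 × C (aromatic): no H
  1 × N (aromatic): 1 H
  Total hydrogens = 13.
Molecular formula: C16H13N

C16H13N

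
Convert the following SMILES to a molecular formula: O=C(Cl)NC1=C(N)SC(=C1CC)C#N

Heavy atoms from the SMILES: 8 C, 1 Cl, 3 N, 1 O, 1 S.
Implicit hydrogens by atom environment:
  4 × C (aromatic): no H
  2 × C: no H
  1 × C: 3 H
  1 × C: 2 H
  1 × Cl: no H
  1 × N: 2 H
  1 × N: 1 H
  1 × N: no H
  1 × O: no H
  1 × S (aromatic): no H
  Total hydrogens = 8.
Molecular formula: C8H8ClN3OS

C8H8ClN3OS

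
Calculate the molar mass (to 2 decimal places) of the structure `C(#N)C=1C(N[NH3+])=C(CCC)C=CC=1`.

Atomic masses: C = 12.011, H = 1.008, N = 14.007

Molecular formula: C10H14N3+.
M = 10×12.011 + 14×1.008 + 3×14.007 = 176.24 g/mol.

176.24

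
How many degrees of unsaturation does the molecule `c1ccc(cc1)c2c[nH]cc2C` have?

7

Molecular formula from the SMILES: C11H11N.
DoU = (2C + 2 + N − H − X)/2 = (2·11 + 2 + 1 − 11 − 0)/2 = 14/2 = 7.
(Structurally: 2 ring(s) + 5 π bond(s) = 7.)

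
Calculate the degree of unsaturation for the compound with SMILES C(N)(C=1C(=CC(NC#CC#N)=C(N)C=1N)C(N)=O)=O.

Molecular formula from the SMILES: C11H10N6O2.
DoU = (2C + 2 + N − H − X)/2 = (2·11 + 2 + 6 − 10 − 0)/2 = 20/2 = 10.
(Structurally: 1 ring(s) + 9 π bond(s) = 10.)

10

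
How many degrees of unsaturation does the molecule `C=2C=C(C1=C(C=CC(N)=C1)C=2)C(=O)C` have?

Molecular formula from the SMILES: C12H11NO.
DoU = (2C + 2 + N − H − X)/2 = (2·12 + 2 + 1 − 11 − 0)/2 = 16/2 = 8.
(Structurally: 2 ring(s) + 6 π bond(s) = 8.)

8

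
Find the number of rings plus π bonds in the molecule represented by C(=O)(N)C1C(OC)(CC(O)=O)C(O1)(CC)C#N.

5

Molecular formula from the SMILES: C10H14N2O5.
DoU = (2C + 2 + N − H − X)/2 = (2·10 + 2 + 2 − 14 − 0)/2 = 10/2 = 5.
(Structurally: 1 ring(s) + 4 π bond(s) = 5.)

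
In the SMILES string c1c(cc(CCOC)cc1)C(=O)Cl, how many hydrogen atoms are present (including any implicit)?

11

Hydrogens are implicit in SMILES; fill each atom to its normal valence:
  4 × C (aromatic): 1 H each → 4
  2 × C: 2 H each → 4
  2 × C (aromatic): no H
  2 × O: no H
  1 × C: 3 H
  1 × C: no H
  1 × Cl: no H
  Total hydrogens = 11.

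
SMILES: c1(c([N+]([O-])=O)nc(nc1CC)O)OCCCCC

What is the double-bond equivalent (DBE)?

Molecular formula from the SMILES: C11H17N3O4.
DoU = (2C + 2 + N − H − X)/2 = (2·11 + 2 + 3 − 17 − 0)/2 = 10/2 = 5.
(Structurally: 1 ring(s) + 4 π bond(s) = 5.)

5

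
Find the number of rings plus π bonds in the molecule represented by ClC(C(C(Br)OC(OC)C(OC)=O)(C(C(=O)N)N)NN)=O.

3

Molecular formula from the SMILES: C9H16BrClN4O6.
DoU = (2C + 2 + N − H − X)/2 = (2·9 + 2 + 4 − 16 − 2)/2 = 6/2 = 3.
(Structurally: 0 ring(s) + 3 π bond(s) = 3.)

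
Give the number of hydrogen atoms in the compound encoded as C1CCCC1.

10

Hydrogens are implicit in SMILES; fill each atom to its normal valence:
  5 × C: 2 H each → 10
  Total hydrogens = 10.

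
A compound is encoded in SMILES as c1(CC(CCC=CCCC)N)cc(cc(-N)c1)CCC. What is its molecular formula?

C18H30N2

Heavy atoms from the SMILES: 18 C, 2 N.
Implicit hydrogens by atom environment:
  7 × C: 2 H each → 14
  3 × C (aromatic): 1 H each → 3
  3 × C: 1 H each → 3
  3 × C (aromatic): no H
  2 × C: 3 H each → 6
  2 × N: 2 H each → 4
  Total hydrogens = 30.
Molecular formula: C18H30N2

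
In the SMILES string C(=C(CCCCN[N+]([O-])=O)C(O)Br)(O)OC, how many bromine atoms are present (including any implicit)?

1

The symbol for bromine appears 1 time in the SMILES.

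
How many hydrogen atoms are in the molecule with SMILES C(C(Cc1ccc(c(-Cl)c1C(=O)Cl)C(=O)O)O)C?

12

Hydrogens are implicit in SMILES; fill each atom to its normal valence:
  4 × C (aromatic): no H
  2 × C: 2 H each → 4
  2 × C (aromatic): 1 H each → 2
  2 × C: no H
  2 × Cl: no H
  2 × O: 1 H each → 2
  2 × O: no H
  1 × C: 3 H
  1 × C: 1 H
  Total hydrogens = 12.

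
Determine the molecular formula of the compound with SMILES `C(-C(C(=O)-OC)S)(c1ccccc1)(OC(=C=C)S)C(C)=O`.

C15H16O4S2

Heavy atoms from the SMILES: 15 C, 4 O, 2 S.
Implicit hydrogens by atom environment:
  5 × C (aromatic): 1 H each → 5
  5 × C: no H
  4 × O: no H
  2 × C: 3 H each → 6
  2 × S: 1 H each → 2
  1 × C: 2 H
  1 × C: 1 H
  1 × C (aromatic): no H
  Total hydrogens = 16.
Molecular formula: C15H16O4S2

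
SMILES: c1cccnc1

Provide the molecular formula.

Heavy atoms from the SMILES: 5 C, 1 N.
Implicit hydrogens by atom environment:
  5 × C (aromatic): 1 H each → 5
  1 × N (aromatic): no H
  Total hydrogens = 5.
Molecular formula: C5H5N

C5H5N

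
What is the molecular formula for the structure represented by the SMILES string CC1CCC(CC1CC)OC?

Heavy atoms from the SMILES: 10 C, 1 O.
Implicit hydrogens by atom environment:
  4 × C: 2 H each → 8
  3 × C: 3 H each → 9
  3 × C: 1 H each → 3
  1 × O: no H
  Total hydrogens = 20.
Molecular formula: C10H20O

C10H20O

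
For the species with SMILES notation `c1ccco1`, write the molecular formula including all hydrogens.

C4H4O

Heavy atoms from the SMILES: 4 C, 1 O.
Implicit hydrogens by atom environment:
  4 × C (aromatic): 1 H each → 4
  1 × O (aromatic): no H
  Total hydrogens = 4.
Molecular formula: C4H4O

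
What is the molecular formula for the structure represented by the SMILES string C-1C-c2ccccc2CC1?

Heavy atoms from the SMILES: 10 C.
Implicit hydrogens by atom environment:
  4 × C: 2 H each → 8
  4 × C (aromatic): 1 H each → 4
  2 × C (aromatic): no H
  Total hydrogens = 12.
Molecular formula: C10H12

C10H12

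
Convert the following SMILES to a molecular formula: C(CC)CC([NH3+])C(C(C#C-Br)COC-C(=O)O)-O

Heavy atoms from the SMILES: 1 Br, 12 C, 1 N, 4 O.
Implicit hydrogens by atom environment:
  5 × C: 2 H each → 10
  3 × C: 1 H each → 3
  3 × C: no H
  2 × O: 1 H each → 2
  2 × O: no H
  1 × Br: no H
  1 × C: 3 H
  1 × N (charge +1): 3 H
  Total hydrogens = 21.
Net charge +1.
Molecular formula: C12H21BrNO4+

C12H21BrNO4+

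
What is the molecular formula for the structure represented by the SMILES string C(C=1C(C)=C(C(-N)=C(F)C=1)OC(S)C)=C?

C11H14FNOS

Heavy atoms from the SMILES: 11 C, 1 F, 1 N, 1 O, 1 S.
Implicit hydrogens by atom environment:
  5 × C (aromatic): no H
  2 × C: 3 H each → 6
  2 × C: 1 H each → 2
  1 × C: 2 H
  1 × C (aromatic): 1 H
  1 × F: no H
  1 × N: 2 H
  1 × O: no H
  1 × S: 1 H
  Total hydrogens = 14.
Molecular formula: C11H14FNOS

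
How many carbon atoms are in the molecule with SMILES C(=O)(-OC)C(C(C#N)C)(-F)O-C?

The symbol for carbon appears 7 times in the SMILES.

7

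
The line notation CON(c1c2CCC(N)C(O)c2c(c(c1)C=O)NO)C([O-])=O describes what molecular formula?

Heavy atoms from the SMILES: 13 C, 3 N, 6 O.
Implicit hydrogens by atom environment:
  5 × C (aromatic): no H
  3 × C: 1 H each → 3
  3 × O: no H
  2 × C: 2 H each → 4
  2 × O: 1 H each → 2
  1 × C: 3 H
  1 × C (aromatic): 1 H
  1 × C: no H
  1 × N: 2 H
  1 × N: 1 H
  1 × N: no H
  1 × O (charge -1): no H
  Total hydrogens = 16.
Net charge -1.
Molecular formula: C13H16N3O6-

C13H16N3O6-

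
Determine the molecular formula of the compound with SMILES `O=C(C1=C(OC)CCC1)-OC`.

Heavy atoms from the SMILES: 8 C, 3 O.
Implicit hydrogens by atom environment:
  3 × C: 2 H each → 6
  3 × C: no H
  3 × O: no H
  2 × C: 3 H each → 6
  Total hydrogens = 12.
Molecular formula: C8H12O3

C8H12O3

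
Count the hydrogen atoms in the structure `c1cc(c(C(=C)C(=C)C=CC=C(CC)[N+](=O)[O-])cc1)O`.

17

Hydrogens are implicit in SMILES; fill each atom to its normal valence:
  4 × C (aromatic): 1 H each → 4
  3 × C: 2 H each → 6
  3 × C: 1 H each → 3
  3 × C: no H
  2 × C (aromatic): no H
  1 × C: 3 H
  1 × N (charge +1): no H
  1 × O: 1 H
  1 × O: no H
  1 × O (charge -1): no H
  Total hydrogens = 17.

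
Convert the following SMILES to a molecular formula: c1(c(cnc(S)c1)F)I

C5H3FINS

Heavy atoms from the SMILES: 5 C, 1 F, 1 I, 1 N, 1 S.
Implicit hydrogens by atom environment:
  3 × C (aromatic): no H
  2 × C (aromatic): 1 H each → 2
  1 × F: no H
  1 × I: no H
  1 × N (aromatic): no H
  1 × S: 1 H
  Total hydrogens = 3.
Molecular formula: C5H3FINS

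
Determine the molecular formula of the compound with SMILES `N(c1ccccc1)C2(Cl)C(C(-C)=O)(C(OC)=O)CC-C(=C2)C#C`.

C18H18ClNO3

Heavy atoms from the SMILES: 18 C, 1 Cl, 1 N, 3 O.
Implicit hydrogens by atom environment:
  6 × C: no H
  5 × C (aromatic): 1 H each → 5
  3 × O: no H
  2 × C: 3 H each → 6
  2 × C: 2 H each → 4
  2 × C: 1 H each → 2
  1 × C (aromatic): no H
  1 × Cl: no H
  1 × N: 1 H
  Total hydrogens = 18.
Molecular formula: C18H18ClNO3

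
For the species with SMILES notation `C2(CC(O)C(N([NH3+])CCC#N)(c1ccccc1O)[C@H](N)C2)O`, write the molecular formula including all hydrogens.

C15H23N4O3+

Heavy atoms from the SMILES: 15 C, 4 N, 3 O.
Implicit hydrogens by atom environment:
  4 × C: 2 H each → 8
  4 × C (aromatic): 1 H each → 4
  3 × C: 1 H each → 3
  3 × O: 1 H each → 3
  2 × C: no H
  2 × C (aromatic): no H
  2 × N: no H
  1 × N (charge +1): 3 H
  1 × N: 2 H
  Total hydrogens = 23.
Net charge +1.
Molecular formula: C15H23N4O3+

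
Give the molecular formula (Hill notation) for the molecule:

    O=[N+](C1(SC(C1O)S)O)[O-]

Heavy atoms from the SMILES: 3 C, 1 N, 4 O, 2 S.
Implicit hydrogens by atom environment:
  2 × C: 1 H each → 2
  2 × O: 1 H each → 2
  1 × C: no H
  1 × N (charge +1): no H
  1 × O: no H
  1 × O (charge -1): no H
  1 × S: 1 H
  1 × S: no H
  Total hydrogens = 5.
Molecular formula: C3H5NO4S2

C3H5NO4S2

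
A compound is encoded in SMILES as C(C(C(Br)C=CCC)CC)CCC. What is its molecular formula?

Heavy atoms from the SMILES: 1 Br, 12 C.
Implicit hydrogens by atom environment:
  5 × C: 2 H each → 10
  4 × C: 1 H each → 4
  3 × C: 3 H each → 9
  1 × Br: no H
  Total hydrogens = 23.
Molecular formula: C12H23Br

C12H23Br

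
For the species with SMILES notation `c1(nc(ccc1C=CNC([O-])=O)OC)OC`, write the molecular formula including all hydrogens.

C10H11N2O4-

Heavy atoms from the SMILES: 10 C, 2 N, 4 O.
Implicit hydrogens by atom environment:
  3 × C (aromatic): no H
  3 × O: no H
  2 × C: 3 H each → 6
  2 × C (aromatic): 1 H each → 2
  2 × C: 1 H each → 2
  1 × C: no H
  1 × N: 1 H
  1 × N (aromatic): no H
  1 × O (charge -1): no H
  Total hydrogens = 11.
Net charge -1.
Molecular formula: C10H11N2O4-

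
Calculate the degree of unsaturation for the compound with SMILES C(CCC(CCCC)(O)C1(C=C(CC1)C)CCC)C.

Molecular formula from the SMILES: C18H34O.
DoU = (2C + 2 + N − H − X)/2 = (2·18 + 2 + 0 − 34 − 0)/2 = 4/2 = 2.
(Structurally: 1 ring(s) + 1 π bond(s) = 2.)

2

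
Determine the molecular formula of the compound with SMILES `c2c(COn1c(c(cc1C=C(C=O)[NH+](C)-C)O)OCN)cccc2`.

Heavy atoms from the SMILES: 17 C, 3 N, 4 O.
Implicit hydrogens by atom environment:
  6 × C (aromatic): 1 H each → 6
  4 × C (aromatic): no H
  3 × O: no H
  2 × C: 3 H each → 6
  2 × C: 2 H each → 4
  2 × C: 1 H each → 2
  1 × C: no H
  1 × N: 2 H
  1 × N (charge +1): 1 H
  1 × N (aromatic): no H
  1 × O: 1 H
  Total hydrogens = 22.
Net charge +1.
Molecular formula: C17H22N3O4+

C17H22N3O4+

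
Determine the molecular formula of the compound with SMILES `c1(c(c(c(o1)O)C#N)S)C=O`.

C6H3NO3S

Heavy atoms from the SMILES: 6 C, 1 N, 3 O, 1 S.
Implicit hydrogens by atom environment:
  4 × C (aromatic): no H
  1 × C: 1 H
  1 × C: no H
  1 × N: no H
  1 × O: 1 H
  1 × O (aromatic): no H
  1 × O: no H
  1 × S: 1 H
  Total hydrogens = 3.
Molecular formula: C6H3NO3S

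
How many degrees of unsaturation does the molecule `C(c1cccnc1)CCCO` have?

4

Molecular formula from the SMILES: C9H13NO.
DoU = (2C + 2 + N − H − X)/2 = (2·9 + 2 + 1 − 13 − 0)/2 = 8/2 = 4.
(Structurally: 1 ring(s) + 3 π bond(s) = 4.)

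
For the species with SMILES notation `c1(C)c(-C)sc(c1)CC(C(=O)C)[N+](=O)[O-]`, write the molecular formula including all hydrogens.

Heavy atoms from the SMILES: 10 C, 1 N, 3 O, 1 S.
Implicit hydrogens by atom environment:
  3 × C: 3 H each → 9
  3 × C (aromatic): no H
  2 × O: no H
  1 × C: 2 H
  1 × C (aromatic): 1 H
  1 × C: 1 H
  1 × C: no H
  1 × N (charge +1): no H
  1 × O (charge -1): no H
  1 × S (aromatic): no H
  Total hydrogens = 13.
Molecular formula: C10H13NO3S

C10H13NO3S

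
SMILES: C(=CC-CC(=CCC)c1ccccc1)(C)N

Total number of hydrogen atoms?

21

Hydrogens are implicit in SMILES; fill each atom to its normal valence:
  5 × C (aromatic): 1 H each → 5
  3 × C: 2 H each → 6
  2 × C: 3 H each → 6
  2 × C: 1 H each → 2
  2 × C: no H
  1 × C (aromatic): no H
  1 × N: 2 H
  Total hydrogens = 21.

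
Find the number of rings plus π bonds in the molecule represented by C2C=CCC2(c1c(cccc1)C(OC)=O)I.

7

Molecular formula from the SMILES: C13H13IO2.
DoU = (2C + 2 + N − H − X)/2 = (2·13 + 2 + 0 − 13 − 1)/2 = 14/2 = 7.
(Structurally: 2 ring(s) + 5 π bond(s) = 7.)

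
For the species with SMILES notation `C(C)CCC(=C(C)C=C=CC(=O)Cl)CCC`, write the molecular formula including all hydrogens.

Heavy atoms from the SMILES: 14 C, 1 Cl, 1 O.
Implicit hydrogens by atom environment:
  5 × C: 2 H each → 10
  4 × C: no H
  3 × C: 3 H each → 9
  2 × C: 1 H each → 2
  1 × Cl: no H
  1 × O: no H
  Total hydrogens = 21.
Molecular formula: C14H21ClO

C14H21ClO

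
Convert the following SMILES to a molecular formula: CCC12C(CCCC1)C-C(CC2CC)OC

C15H28O

Heavy atoms from the SMILES: 15 C, 1 O.
Implicit hydrogens by atom environment:
  8 × C: 2 H each → 16
  3 × C: 3 H each → 9
  3 × C: 1 H each → 3
  1 × C: no H
  1 × O: no H
  Total hydrogens = 28.
Molecular formula: C15H28O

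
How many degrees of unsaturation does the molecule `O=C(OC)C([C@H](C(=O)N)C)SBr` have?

2

Molecular formula from the SMILES: C6H10BrNO3S.
DoU = (2C + 2 + N − H − X)/2 = (2·6 + 2 + 1 − 10 − 1)/2 = 4/2 = 2.
(Structurally: 0 ring(s) + 2 π bond(s) = 2.)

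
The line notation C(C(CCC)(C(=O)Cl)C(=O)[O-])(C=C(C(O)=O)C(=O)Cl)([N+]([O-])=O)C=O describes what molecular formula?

C12H10Cl2NO9-

Heavy atoms from the SMILES: 12 C, 2 Cl, 1 N, 9 O.
Implicit hydrogens by atom environment:
  7 × C: no H
  6 × O: no H
  2 × C: 2 H each → 4
  2 × C: 1 H each → 2
  2 × Cl: no H
  2 × O (charge -1): no H
  1 × C: 3 H
  1 × N (charge +1): no H
  1 × O: 1 H
  Total hydrogens = 10.
Net charge -1.
Molecular formula: C12H10Cl2NO9-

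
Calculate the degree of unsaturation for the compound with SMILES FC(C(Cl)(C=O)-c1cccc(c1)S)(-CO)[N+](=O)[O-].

Molecular formula from the SMILES: C10H9ClFNO4S.
DoU = (2C + 2 + N − H − X)/2 = (2·10 + 2 + 1 − 9 − 2)/2 = 12/2 = 6.
(Structurally: 1 ring(s) + 5 π bond(s) = 6.)

6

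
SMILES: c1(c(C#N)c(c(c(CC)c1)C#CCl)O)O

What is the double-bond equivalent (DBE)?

8

Molecular formula from the SMILES: C11H8ClNO2.
DoU = (2C + 2 + N − H − X)/2 = (2·11 + 2 + 1 − 8 − 1)/2 = 16/2 = 8.
(Structurally: 1 ring(s) + 7 π bond(s) = 8.)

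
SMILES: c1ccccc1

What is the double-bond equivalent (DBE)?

4

Molecular formula from the SMILES: C6H6.
DoU = (2C + 2 + N − H − X)/2 = (2·6 + 2 + 0 − 6 − 0)/2 = 8/2 = 4.
(Structurally: 1 ring(s) + 3 π bond(s) = 4.)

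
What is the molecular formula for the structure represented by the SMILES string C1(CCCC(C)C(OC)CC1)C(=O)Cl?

Heavy atoms from the SMILES: 11 C, 1 Cl, 2 O.
Implicit hydrogens by atom environment:
  5 × C: 2 H each → 10
  3 × C: 1 H each → 3
  2 × C: 3 H each → 6
  2 × O: no H
  1 × C: no H
  1 × Cl: no H
  Total hydrogens = 19.
Molecular formula: C11H19ClO2

C11H19ClO2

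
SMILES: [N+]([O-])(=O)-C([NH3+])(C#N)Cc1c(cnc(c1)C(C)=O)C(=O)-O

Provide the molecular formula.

C11H11N4O5+

Heavy atoms from the SMILES: 11 C, 4 N, 5 O.
Implicit hydrogens by atom environment:
  4 × C: no H
  3 × C (aromatic): no H
  3 × O: no H
  2 × C (aromatic): 1 H each → 2
  1 × C: 3 H
  1 × C: 2 H
  1 × N (charge +1): 3 H
  1 × N (aromatic): no H
  1 × N (charge +1): no H
  1 × N: no H
  1 × O: 1 H
  1 × O (charge -1): no H
  Total hydrogens = 11.
Net charge +1.
Molecular formula: C11H11N4O5+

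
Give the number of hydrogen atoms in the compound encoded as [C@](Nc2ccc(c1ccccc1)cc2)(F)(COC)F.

Hydrogens are implicit in SMILES; fill each atom to its normal valence:
  9 × C (aromatic): 1 H each → 9
  3 × C (aromatic): no H
  2 × F: no H
  1 × C: 3 H
  1 × C: 2 H
  1 × C: no H
  1 × N: 1 H
  1 × O: no H
  Total hydrogens = 15.

15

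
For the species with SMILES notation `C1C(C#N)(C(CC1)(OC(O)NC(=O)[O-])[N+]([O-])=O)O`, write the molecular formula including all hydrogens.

Heavy atoms from the SMILES: 8 C, 3 N, 7 O.
Implicit hydrogens by atom environment:
  4 × C: no H
  3 × C: 2 H each → 6
  3 × O: no H
  2 × O: 1 H each → 2
  2 × O (charge -1): no H
  1 × C: 1 H
  1 × N: 1 H
  1 × N: no H
  1 × N (charge +1): no H
  Total hydrogens = 10.
Net charge -1.
Molecular formula: C8H10N3O7-

C8H10N3O7-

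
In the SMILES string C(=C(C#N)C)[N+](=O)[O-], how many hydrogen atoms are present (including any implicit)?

4

Hydrogens are implicit in SMILES; fill each atom to its normal valence:
  2 × C: no H
  1 × C: 3 H
  1 × C: 1 H
  1 × N: no H
  1 × N (charge +1): no H
  1 × O: no H
  1 × O (charge -1): no H
  Total hydrogens = 4.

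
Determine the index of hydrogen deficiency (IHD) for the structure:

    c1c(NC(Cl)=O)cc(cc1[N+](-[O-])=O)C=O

7

Molecular formula from the SMILES: C8H5ClN2O4.
DoU = (2C + 2 + N − H − X)/2 = (2·8 + 2 + 2 − 5 − 1)/2 = 14/2 = 7.
(Structurally: 1 ring(s) + 6 π bond(s) = 7.)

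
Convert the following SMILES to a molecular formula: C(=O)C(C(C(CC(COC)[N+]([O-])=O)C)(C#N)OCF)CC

C13H21FN2O5

Heavy atoms from the SMILES: 13 C, 1 F, 2 N, 5 O.
Implicit hydrogens by atom environment:
  4 × C: 2 H each → 8
  4 × C: 1 H each → 4
  4 × O: no H
  3 × C: 3 H each → 9
  2 × C: no H
  1 × F: no H
  1 × N: no H
  1 × N (charge +1): no H
  1 × O (charge -1): no H
  Total hydrogens = 21.
Molecular formula: C13H21FN2O5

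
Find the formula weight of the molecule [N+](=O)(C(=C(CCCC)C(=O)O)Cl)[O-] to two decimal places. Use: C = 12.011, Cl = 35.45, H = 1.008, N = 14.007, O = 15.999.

Molecular formula: C7H10ClNO4.
M = 7×12.011 + 1×35.45 + 10×1.008 + 1×14.007 + 4×15.999 = 207.61 g/mol.

207.61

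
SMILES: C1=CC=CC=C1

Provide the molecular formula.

Heavy atoms from the SMILES: 6 C.
Implicit hydrogens by atom environment:
  6 × C (aromatic): 1 H each → 6
  Total hydrogens = 6.
Molecular formula: C6H6

C6H6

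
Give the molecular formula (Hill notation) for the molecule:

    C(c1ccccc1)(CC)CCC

C12H18

Heavy atoms from the SMILES: 12 C.
Implicit hydrogens by atom environment:
  5 × C (aromatic): 1 H each → 5
  3 × C: 2 H each → 6
  2 × C: 3 H each → 6
  1 × C: 1 H
  1 × C (aromatic): no H
  Total hydrogens = 18.
Molecular formula: C12H18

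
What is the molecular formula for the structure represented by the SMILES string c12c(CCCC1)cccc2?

Heavy atoms from the SMILES: 10 C.
Implicit hydrogens by atom environment:
  4 × C: 2 H each → 8
  4 × C (aromatic): 1 H each → 4
  2 × C (aromatic): no H
  Total hydrogens = 12.
Molecular formula: C10H12

C10H12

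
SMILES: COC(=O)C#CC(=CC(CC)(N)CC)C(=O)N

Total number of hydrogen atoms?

18

Hydrogens are implicit in SMILES; fill each atom to its normal valence:
  6 × C: no H
  3 × C: 3 H each → 9
  3 × O: no H
  2 × C: 2 H each → 4
  2 × N: 2 H each → 4
  1 × C: 1 H
  Total hydrogens = 18.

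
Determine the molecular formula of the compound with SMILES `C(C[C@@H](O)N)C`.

Heavy atoms from the SMILES: 4 C, 1 N, 1 O.
Implicit hydrogens by atom environment:
  2 × C: 2 H each → 4
  1 × C: 3 H
  1 × C: 1 H
  1 × N: 2 H
  1 × O: 1 H
  Total hydrogens = 11.
Molecular formula: C4H11NO

C4H11NO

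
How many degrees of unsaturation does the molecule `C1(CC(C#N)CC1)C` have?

3

Molecular formula from the SMILES: C7H11N.
DoU = (2C + 2 + N − H − X)/2 = (2·7 + 2 + 1 − 11 − 0)/2 = 6/2 = 3.
(Structurally: 1 ring(s) + 2 π bond(s) = 3.)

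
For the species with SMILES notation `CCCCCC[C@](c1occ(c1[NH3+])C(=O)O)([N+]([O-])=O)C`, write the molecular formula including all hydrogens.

C13H21N2O5+

Heavy atoms from the SMILES: 13 C, 2 N, 5 O.
Implicit hydrogens by atom environment:
  5 × C: 2 H each → 10
  3 × C (aromatic): no H
  2 × C: 3 H each → 6
  2 × C: no H
  2 × O: no H
  1 × C (aromatic): 1 H
  1 × N (charge +1): 3 H
  1 × N (charge +1): no H
  1 × O: 1 H
  1 × O (aromatic): no H
  1 × O (charge -1): no H
  Total hydrogens = 21.
Net charge +1.
Molecular formula: C13H21N2O5+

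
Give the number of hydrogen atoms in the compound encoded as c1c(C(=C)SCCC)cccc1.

14

Hydrogens are implicit in SMILES; fill each atom to its normal valence:
  5 × C (aromatic): 1 H each → 5
  3 × C: 2 H each → 6
  1 × C: 3 H
  1 × C: no H
  1 × C (aromatic): no H
  1 × S: no H
  Total hydrogens = 14.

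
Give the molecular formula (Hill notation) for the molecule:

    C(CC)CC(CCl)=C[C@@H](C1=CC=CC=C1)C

Heavy atoms from the SMILES: 15 C, 1 Cl.
Implicit hydrogens by atom environment:
  5 × C (aromatic): 1 H each → 5
  4 × C: 2 H each → 8
  2 × C: 3 H each → 6
  2 × C: 1 H each → 2
  1 × C: no H
  1 × C (aromatic): no H
  1 × Cl: no H
  Total hydrogens = 21.
Molecular formula: C15H21Cl

C15H21Cl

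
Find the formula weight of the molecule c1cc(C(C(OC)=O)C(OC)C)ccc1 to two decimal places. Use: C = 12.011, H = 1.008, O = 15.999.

Molecular formula: C12H16O3.
M = 12×12.011 + 16×1.008 + 3×15.999 = 208.26 g/mol.

208.26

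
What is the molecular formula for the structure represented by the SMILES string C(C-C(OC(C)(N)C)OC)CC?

C9H21NO2

Heavy atoms from the SMILES: 9 C, 1 N, 2 O.
Implicit hydrogens by atom environment:
  4 × C: 3 H each → 12
  3 × C: 2 H each → 6
  2 × O: no H
  1 × C: 1 H
  1 × C: no H
  1 × N: 2 H
  Total hydrogens = 21.
Molecular formula: C9H21NO2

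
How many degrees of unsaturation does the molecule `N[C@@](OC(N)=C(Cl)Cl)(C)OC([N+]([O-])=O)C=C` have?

Molecular formula from the SMILES: C7H11Cl2N3O4.
DoU = (2C + 2 + N − H − X)/2 = (2·7 + 2 + 3 − 11 − 2)/2 = 6/2 = 3.
(Structurally: 0 ring(s) + 3 π bond(s) = 3.)

3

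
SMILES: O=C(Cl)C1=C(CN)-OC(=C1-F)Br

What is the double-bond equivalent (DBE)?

4

Molecular formula from the SMILES: C6H4BrClFNO2.
DoU = (2C + 2 + N − H − X)/2 = (2·6 + 2 + 1 − 4 − 3)/2 = 8/2 = 4.
(Structurally: 1 ring(s) + 3 π bond(s) = 4.)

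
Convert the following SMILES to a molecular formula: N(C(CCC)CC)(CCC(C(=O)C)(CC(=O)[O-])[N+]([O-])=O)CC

Heavy atoms from the SMILES: 15 C, 2 N, 5 O.
Implicit hydrogens by atom environment:
  7 × C: 2 H each → 14
  4 × C: 3 H each → 12
  3 × C: no H
  3 × O: no H
  2 × O (charge -1): no H
  1 × C: 1 H
  1 × N: no H
  1 × N (charge +1): no H
  Total hydrogens = 27.
Net charge -1.
Molecular formula: C15H27N2O5-

C15H27N2O5-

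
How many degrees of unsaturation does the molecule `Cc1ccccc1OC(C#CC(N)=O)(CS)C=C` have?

Molecular formula from the SMILES: C14H15NO2S.
DoU = (2C + 2 + N − H − X)/2 = (2·14 + 2 + 1 − 15 − 0)/2 = 16/2 = 8.
(Structurally: 1 ring(s) + 7 π bond(s) = 8.)

8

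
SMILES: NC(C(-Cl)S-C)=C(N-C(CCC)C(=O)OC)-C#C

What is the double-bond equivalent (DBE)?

4

Molecular formula from the SMILES: C12H19ClN2O2S.
DoU = (2C + 2 + N − H − X)/2 = (2·12 + 2 + 2 − 19 − 1)/2 = 8/2 = 4.
(Structurally: 0 ring(s) + 4 π bond(s) = 4.)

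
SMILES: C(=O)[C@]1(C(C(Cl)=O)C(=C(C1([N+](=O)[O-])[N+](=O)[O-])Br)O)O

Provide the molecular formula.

Heavy atoms from the SMILES: 1 Br, 7 C, 1 Cl, 2 N, 8 O.
Implicit hydrogens by atom environment:
  5 × C: no H
  4 × O: no H
  2 × C: 1 H each → 2
  2 × N (charge +1): no H
  2 × O: 1 H each → 2
  2 × O (charge -1): no H
  1 × Br: no H
  1 × Cl: no H
  Total hydrogens = 4.
Molecular formula: C7H4BrClN2O8

C7H4BrClN2O8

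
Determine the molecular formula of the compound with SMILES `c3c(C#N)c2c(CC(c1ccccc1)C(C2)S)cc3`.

C17H15NS

Heavy atoms from the SMILES: 17 C, 1 N, 1 S.
Implicit hydrogens by atom environment:
  8 × C (aromatic): 1 H each → 8
  4 × C (aromatic): no H
  2 × C: 2 H each → 4
  2 × C: 1 H each → 2
  1 × C: no H
  1 × N: no H
  1 × S: 1 H
  Total hydrogens = 15.
Molecular formula: C17H15NS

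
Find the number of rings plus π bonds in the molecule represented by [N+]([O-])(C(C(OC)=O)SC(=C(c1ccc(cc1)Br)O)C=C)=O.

Molecular formula from the SMILES: C13H12BrNO5S.
DoU = (2C + 2 + N − H − X)/2 = (2·13 + 2 + 1 − 12 − 1)/2 = 16/2 = 8.
(Structurally: 1 ring(s) + 7 π bond(s) = 8.)

8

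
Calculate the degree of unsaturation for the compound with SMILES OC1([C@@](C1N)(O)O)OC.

1

Molecular formula from the SMILES: C4H9NO4.
DoU = (2C + 2 + N − H − X)/2 = (2·4 + 2 + 1 − 9 − 0)/2 = 2/2 = 1.
(Structurally: 1 ring(s) + 0 π bond(s) = 1.)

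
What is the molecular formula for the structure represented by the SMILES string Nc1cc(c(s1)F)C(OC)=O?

Heavy atoms from the SMILES: 6 C, 1 F, 1 N, 2 O, 1 S.
Implicit hydrogens by atom environment:
  3 × C (aromatic): no H
  2 × O: no H
  1 × C: 3 H
  1 × C (aromatic): 1 H
  1 × C: no H
  1 × F: no H
  1 × N: 2 H
  1 × S (aromatic): no H
  Total hydrogens = 6.
Molecular formula: C6H6FNO2S

C6H6FNO2S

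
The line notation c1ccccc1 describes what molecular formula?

C6H6

Heavy atoms from the SMILES: 6 C.
Implicit hydrogens by atom environment:
  6 × C (aromatic): 1 H each → 6
  Total hydrogens = 6.
Molecular formula: C6H6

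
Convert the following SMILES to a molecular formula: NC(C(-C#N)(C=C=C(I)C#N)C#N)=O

Heavy atoms from the SMILES: 8 C, 1 I, 4 N, 1 O.
Implicit hydrogens by atom environment:
  7 × C: no H
  3 × N: no H
  1 × C: 1 H
  1 × I: no H
  1 × N: 2 H
  1 × O: no H
  Total hydrogens = 3.
Molecular formula: C8H3IN4O

C8H3IN4O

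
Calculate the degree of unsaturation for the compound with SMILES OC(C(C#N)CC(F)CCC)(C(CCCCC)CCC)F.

2

Molecular formula from the SMILES: C17H31F2NO.
DoU = (2C + 2 + N − H − X)/2 = (2·17 + 2 + 1 − 31 − 2)/2 = 4/2 = 2.
(Structurally: 0 ring(s) + 2 π bond(s) = 2.)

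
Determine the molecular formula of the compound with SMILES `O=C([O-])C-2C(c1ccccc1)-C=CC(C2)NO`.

Heavy atoms from the SMILES: 13 C, 1 N, 3 O.
Implicit hydrogens by atom environment:
  5 × C: 1 H each → 5
  5 × C (aromatic): 1 H each → 5
  1 × C: 2 H
  1 × C: no H
  1 × C (aromatic): no H
  1 × N: 1 H
  1 × O: 1 H
  1 × O: no H
  1 × O (charge -1): no H
  Total hydrogens = 14.
Net charge -1.
Molecular formula: C13H14NO3-

C13H14NO3-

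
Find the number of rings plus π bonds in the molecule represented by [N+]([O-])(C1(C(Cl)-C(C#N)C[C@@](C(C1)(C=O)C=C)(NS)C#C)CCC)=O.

Molecular formula from the SMILES: C16H20ClN3O3S.
DoU = (2C + 2 + N − H − X)/2 = (2·16 + 2 + 3 − 20 − 1)/2 = 16/2 = 8.
(Structurally: 1 ring(s) + 7 π bond(s) = 8.)

8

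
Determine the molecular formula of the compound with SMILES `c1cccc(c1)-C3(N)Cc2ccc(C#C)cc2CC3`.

Heavy atoms from the SMILES: 18 C, 1 N.
Implicit hydrogens by atom environment:
  8 × C (aromatic): 1 H each → 8
  4 × C (aromatic): no H
  3 × C: 2 H each → 6
  2 × C: no H
  1 × C: 1 H
  1 × N: 2 H
  Total hydrogens = 17.
Molecular formula: C18H17N

C18H17N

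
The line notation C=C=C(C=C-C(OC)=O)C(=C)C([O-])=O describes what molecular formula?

Heavy atoms from the SMILES: 10 C, 4 O.
Implicit hydrogens by atom environment:
  5 × C: no H
  3 × O: no H
  2 × C: 2 H each → 4
  2 × C: 1 H each → 2
  1 × C: 3 H
  1 × O (charge -1): no H
  Total hydrogens = 9.
Net charge -1.
Molecular formula: C10H9O4-

C10H9O4-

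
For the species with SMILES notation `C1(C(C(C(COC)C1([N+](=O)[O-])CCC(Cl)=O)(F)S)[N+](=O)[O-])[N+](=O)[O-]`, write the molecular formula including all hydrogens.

Heavy atoms from the SMILES: 10 C, 1 Cl, 1 F, 3 N, 8 O, 1 S.
Implicit hydrogens by atom environment:
  5 × O: no H
  3 × C: 2 H each → 6
  3 × C: 1 H each → 3
  3 × C: no H
  3 × N (charge +1): no H
  3 × O (charge -1): no H
  1 × C: 3 H
  1 × Cl: no H
  1 × F: no H
  1 × S: 1 H
  Total hydrogens = 13.
Molecular formula: C10H13ClFN3O8S

C10H13ClFN3O8S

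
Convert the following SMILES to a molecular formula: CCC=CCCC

Heavy atoms from the SMILES: 7 C.
Implicit hydrogens by atom environment:
  3 × C: 2 H each → 6
  2 × C: 3 H each → 6
  2 × C: 1 H each → 2
  Total hydrogens = 14.
Molecular formula: C7H14

C7H14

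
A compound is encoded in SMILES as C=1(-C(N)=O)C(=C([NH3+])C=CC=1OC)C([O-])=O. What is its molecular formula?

C9H10N2O4

Heavy atoms from the SMILES: 9 C, 2 N, 4 O.
Implicit hydrogens by atom environment:
  4 × C (aromatic): no H
  3 × O: no H
  2 × C (aromatic): 1 H each → 2
  2 × C: no H
  1 × C: 3 H
  1 × N (charge +1): 3 H
  1 × N: 2 H
  1 × O (charge -1): no H
  Total hydrogens = 10.
Molecular formula: C9H10N2O4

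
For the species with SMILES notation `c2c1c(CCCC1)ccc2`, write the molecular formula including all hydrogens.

Heavy atoms from the SMILES: 10 C.
Implicit hydrogens by atom environment:
  4 × C: 2 H each → 8
  4 × C (aromatic): 1 H each → 4
  2 × C (aromatic): no H
  Total hydrogens = 12.
Molecular formula: C10H12

C10H12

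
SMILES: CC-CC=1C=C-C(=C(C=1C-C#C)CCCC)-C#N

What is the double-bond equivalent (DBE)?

8

Molecular formula from the SMILES: C17H21N.
DoU = (2C + 2 + N − H − X)/2 = (2·17 + 2 + 1 − 21 − 0)/2 = 16/2 = 8.
(Structurally: 1 ring(s) + 7 π bond(s) = 8.)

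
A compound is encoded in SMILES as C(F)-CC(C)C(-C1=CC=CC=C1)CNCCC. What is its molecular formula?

Heavy atoms from the SMILES: 15 C, 1 F, 1 N.
Implicit hydrogens by atom environment:
  5 × C: 2 H each → 10
  5 × C (aromatic): 1 H each → 5
  2 × C: 3 H each → 6
  2 × C: 1 H each → 2
  1 × C (aromatic): no H
  1 × F: no H
  1 × N: 1 H
  Total hydrogens = 24.
Molecular formula: C15H24FN

C15H24FN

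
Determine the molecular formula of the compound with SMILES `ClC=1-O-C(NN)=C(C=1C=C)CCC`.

Heavy atoms from the SMILES: 9 C, 1 Cl, 2 N, 1 O.
Implicit hydrogens by atom environment:
  4 × C (aromatic): no H
  3 × C: 2 H each → 6
  1 × C: 3 H
  1 × C: 1 H
  1 × Cl: no H
  1 × N: 2 H
  1 × N: 1 H
  1 × O (aromatic): no H
  Total hydrogens = 13.
Molecular formula: C9H13ClN2O

C9H13ClN2O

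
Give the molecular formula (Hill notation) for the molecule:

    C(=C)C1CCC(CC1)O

Heavy atoms from the SMILES: 8 C, 1 O.
Implicit hydrogens by atom environment:
  5 × C: 2 H each → 10
  3 × C: 1 H each → 3
  1 × O: 1 H
  Total hydrogens = 14.
Molecular formula: C8H14O

C8H14O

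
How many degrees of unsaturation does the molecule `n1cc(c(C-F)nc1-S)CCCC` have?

4

Molecular formula from the SMILES: C9H13FN2S.
DoU = (2C + 2 + N − H − X)/2 = (2·9 + 2 + 2 − 13 − 1)/2 = 8/2 = 4.
(Structurally: 1 ring(s) + 3 π bond(s) = 4.)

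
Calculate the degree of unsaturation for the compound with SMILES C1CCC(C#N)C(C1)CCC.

3

Molecular formula from the SMILES: C10H17N.
DoU = (2C + 2 + N − H − X)/2 = (2·10 + 2 + 1 − 17 − 0)/2 = 6/2 = 3.
(Structurally: 1 ring(s) + 2 π bond(s) = 3.)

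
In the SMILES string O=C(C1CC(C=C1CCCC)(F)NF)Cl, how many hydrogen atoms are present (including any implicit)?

Hydrogens are implicit in SMILES; fill each atom to its normal valence:
  4 × C: 2 H each → 8
  3 × C: no H
  2 × C: 1 H each → 2
  2 × F: no H
  1 × C: 3 H
  1 × Cl: no H
  1 × N: 1 H
  1 × O: no H
  Total hydrogens = 14.

14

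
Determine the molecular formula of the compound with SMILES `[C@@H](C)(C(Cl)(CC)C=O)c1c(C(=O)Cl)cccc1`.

Heavy atoms from the SMILES: 13 C, 2 Cl, 2 O.
Implicit hydrogens by atom environment:
  4 × C (aromatic): 1 H each → 4
  2 × C: 3 H each → 6
  2 × C: 1 H each → 2
  2 × C: no H
  2 × C (aromatic): no H
  2 × Cl: no H
  2 × O: no H
  1 × C: 2 H
  Total hydrogens = 14.
Molecular formula: C13H14Cl2O2

C13H14Cl2O2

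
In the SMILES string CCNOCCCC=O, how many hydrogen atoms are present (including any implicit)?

Hydrogens are implicit in SMILES; fill each atom to its normal valence:
  4 × C: 2 H each → 8
  2 × O: no H
  1 × C: 3 H
  1 × C: 1 H
  1 × N: 1 H
  Total hydrogens = 13.

13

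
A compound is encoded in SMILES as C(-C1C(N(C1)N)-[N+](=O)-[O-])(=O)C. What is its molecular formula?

Heavy atoms from the SMILES: 5 C, 3 N, 3 O.
Implicit hydrogens by atom environment:
  2 × C: 1 H each → 2
  2 × O: no H
  1 × C: 3 H
  1 × C: 2 H
  1 × C: no H
  1 × N: 2 H
  1 × N: no H
  1 × N (charge +1): no H
  1 × O (charge -1): no H
  Total hydrogens = 9.
Molecular formula: C5H9N3O3

C5H9N3O3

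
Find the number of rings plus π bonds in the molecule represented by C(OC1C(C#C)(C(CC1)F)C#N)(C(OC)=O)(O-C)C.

6

Molecular formula from the SMILES: C13H16FNO4.
DoU = (2C + 2 + N − H − X)/2 = (2·13 + 2 + 1 − 16 − 1)/2 = 12/2 = 6.
(Structurally: 1 ring(s) + 5 π bond(s) = 6.)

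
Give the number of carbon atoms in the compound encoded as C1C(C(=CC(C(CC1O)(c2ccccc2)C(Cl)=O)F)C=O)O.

16

The symbol for carbon appears 16 times in the SMILES. Lowercase c denotes aromatic carbon and counts toward C.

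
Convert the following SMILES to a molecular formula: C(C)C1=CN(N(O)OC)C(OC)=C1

C8H14N2O3

Heavy atoms from the SMILES: 8 C, 2 N, 3 O.
Implicit hydrogens by atom environment:
  3 × C: 3 H each → 9
  2 × C (aromatic): 1 H each → 2
  2 × C (aromatic): no H
  2 × O: no H
  1 × C: 2 H
  1 × N (aromatic): no H
  1 × N: no H
  1 × O: 1 H
  Total hydrogens = 14.
Molecular formula: C8H14N2O3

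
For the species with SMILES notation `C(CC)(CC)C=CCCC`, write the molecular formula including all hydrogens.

Heavy atoms from the SMILES: 10 C.
Implicit hydrogens by atom environment:
  4 × C: 2 H each → 8
  3 × C: 3 H each → 9
  3 × C: 1 H each → 3
  Total hydrogens = 20.
Molecular formula: C10H20

C10H20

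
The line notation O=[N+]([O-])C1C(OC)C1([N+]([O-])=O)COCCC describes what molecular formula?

C8H14N2O6

Heavy atoms from the SMILES: 8 C, 2 N, 6 O.
Implicit hydrogens by atom environment:
  4 × O: no H
  3 × C: 2 H each → 6
  2 × C: 3 H each → 6
  2 × C: 1 H each → 2
  2 × N (charge +1): no H
  2 × O (charge -1): no H
  1 × C: no H
  Total hydrogens = 14.
Molecular formula: C8H14N2O6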